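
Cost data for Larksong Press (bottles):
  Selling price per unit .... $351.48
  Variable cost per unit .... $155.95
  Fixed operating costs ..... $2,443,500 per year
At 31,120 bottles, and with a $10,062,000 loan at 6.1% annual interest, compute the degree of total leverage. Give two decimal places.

Contribution at this volume is 31,120 × $195.53 = $6,084,893.60.
Subtracting fixed costs: EBIT = $6,084,893.60 − $2,443,500 = $3,641,393.60. Interest = $613,782.00, so EBIT − I = $3,027,611.60.
DCL = contribution ÷ (EBIT − I) = $6,084,893.60 ÷ $3,027,611.60 = 2.0098.

2.01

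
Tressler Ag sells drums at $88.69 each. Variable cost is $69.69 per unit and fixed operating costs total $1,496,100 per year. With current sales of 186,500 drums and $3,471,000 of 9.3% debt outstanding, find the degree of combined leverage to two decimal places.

2.05

Contribution at this volume is 186,500 × $19.00 = $3,543,500.00.
EBIT = $3,543,500.00 − $1,496,100 = $2,047,400.00. Interest = $322,803.00.
DOL = $3,543,500.00 ÷ $2,047,400.00 = 1.7307; DFL = $2,047,400.00 ÷ $1,724,597.00 = 1.1872.
Combined leverage = 1.7307 × 1.1872 = 2.0547.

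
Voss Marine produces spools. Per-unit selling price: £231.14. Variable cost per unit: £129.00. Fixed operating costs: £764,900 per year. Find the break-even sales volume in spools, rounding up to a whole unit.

7,489 spools

Contribution margin per unit = £231.14 − £129.00 = £102.14.
Break-even volume = fixed costs ÷ CM per unit = £764,900 ÷ £102.14 = 7,488.74, so 7,489 spools.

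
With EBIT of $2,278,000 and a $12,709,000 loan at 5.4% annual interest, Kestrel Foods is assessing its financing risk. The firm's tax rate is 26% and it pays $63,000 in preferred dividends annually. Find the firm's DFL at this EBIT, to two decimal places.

Annual interest charges come to $686,286.00.
Preferred dividends grossed up pre-tax: $63,000 / (1 − 0.26) = $85,135.14.
DFL = EBIT ÷ [EBIT − I − D_p/(1−t)] = $2,278,000 ÷ [$2,278,000 − $686,286.00 − $85,135.14] = $2,278,000 ÷ $1,506,578.86 = 1.5120.

1.51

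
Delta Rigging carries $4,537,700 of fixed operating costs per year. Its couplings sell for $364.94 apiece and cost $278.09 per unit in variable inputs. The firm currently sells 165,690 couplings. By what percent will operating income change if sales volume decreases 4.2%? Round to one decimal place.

-6.1%

Contribution at this volume is 165,690 × $86.85 = $14,390,176.50.
EBIT = $14,390,176.50 − $4,537,700 = $9,852,476.50.
So DOL = total CM / EBIT = $14,390,176.50 / $9,852,476.50 = 1.4606.
So EBIT moves 1.4606 × (-4.2%) = -6.1%.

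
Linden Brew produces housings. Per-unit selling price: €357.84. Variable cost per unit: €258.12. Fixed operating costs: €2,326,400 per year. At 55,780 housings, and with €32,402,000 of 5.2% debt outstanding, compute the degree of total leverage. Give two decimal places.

At 55,780 units, contribution = 55,780 × €99.72 = €5,562,381.60.
EBIT = €5,562,381.60 − €2,326,400 = €3,235,981.60. Interest = €1,684,904.00.
DOL = €5,562,381.60 ÷ €3,235,981.60 = 1.7189; DFL = €3,235,981.60 ÷ €1,551,077.60 = 2.0863.
DCL = DOL × DFL = 1.7189 × 2.0863 = 3.5861.

3.59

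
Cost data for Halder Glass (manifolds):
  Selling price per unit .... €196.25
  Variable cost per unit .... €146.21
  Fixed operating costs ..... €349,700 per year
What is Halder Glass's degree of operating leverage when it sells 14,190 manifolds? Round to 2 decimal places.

1.97

At 14,190 units, contribution = 14,190 × €50.04 = €710,067.60.
Subtracting fixed costs: EBIT = €710,067.60 − €349,700 = €360,367.60.
Degree of operating leverage = €710,067.60 / €360,367.60 = 1.9704.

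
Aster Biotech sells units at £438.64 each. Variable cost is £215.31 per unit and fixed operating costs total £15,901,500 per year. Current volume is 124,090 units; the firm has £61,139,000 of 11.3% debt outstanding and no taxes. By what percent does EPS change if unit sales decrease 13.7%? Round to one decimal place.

At 124,090 units, contribution = 124,090 × £223.33 = £27,713,019.70.
Operating income = contribution − fixed costs = £27,713,019.70 − £15,901,500 = £11,811,519.70.
After interest of £6,908,707.00, pre-tax earnings = £4,902,812.70.
Degree of combined leverage = contribution ÷ (EBIT − I) = £27,713,019.70 ÷ £4,902,812.70 = 5.6525.
EPS therefore changes by 5.6525 × (-13.7%) = -77.4%.

-77.4%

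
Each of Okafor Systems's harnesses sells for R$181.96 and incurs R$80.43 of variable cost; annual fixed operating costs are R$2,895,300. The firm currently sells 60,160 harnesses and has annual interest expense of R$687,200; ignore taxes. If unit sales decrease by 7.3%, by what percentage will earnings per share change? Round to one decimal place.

-17.7%

Total contribution margin = 60,160 × R$101.53 = R$6,108,044.80.
Subtracting fixed costs: EBIT = R$6,108,044.80 − R$2,895,300 = R$3,212,744.80.
Interest = R$687,200.00, so EBIT − I = R$2,525,544.80.
DCL = total CM / (EBIT − I) = R$6,108,044.80 / R$2,525,544.80 = 2.4185.
EPS therefore changes by 2.4185 × (-7.3%) = -17.7%.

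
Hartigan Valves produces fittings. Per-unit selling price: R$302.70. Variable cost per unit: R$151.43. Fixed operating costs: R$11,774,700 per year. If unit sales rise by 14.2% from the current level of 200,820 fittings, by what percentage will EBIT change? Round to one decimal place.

+23.2%

Contribution at this volume is 200,820 × R$151.27 = R$30,378,041.40.
Operating income = contribution − fixed costs = R$30,378,041.40 − R$11,774,700 = R$18,603,341.40.
So DOL = total CM / EBIT = R$30,378,041.40 / R$18,603,341.40 = 1.6329.
%ΔEBIT = DOL × %ΔSales = 1.6329 × +14.2% = +23.2%.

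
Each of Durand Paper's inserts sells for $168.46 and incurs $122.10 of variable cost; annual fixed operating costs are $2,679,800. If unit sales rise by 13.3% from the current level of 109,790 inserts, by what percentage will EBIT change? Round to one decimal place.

+28.1%

At 109,790 units, contribution = 109,790 × $46.36 = $5,089,864.40.
EBIT = $5,089,864.40 − $2,679,800 = $2,410,064.40.
DOL = contribution ÷ EBIT = $5,089,864.40 ÷ $2,410,064.40 = 2.1119.
%ΔEBIT = DOL × %ΔSales = 2.1119 × +13.3% = +28.1%.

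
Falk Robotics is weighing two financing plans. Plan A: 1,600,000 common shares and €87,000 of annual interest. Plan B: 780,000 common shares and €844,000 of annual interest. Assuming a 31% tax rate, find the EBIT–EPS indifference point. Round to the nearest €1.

€1,564,073

Set EPS_A = EPS_B: (EBIT − €87,000)(1 − 0.31) ÷ 1,600,000 = (EBIT − €844,000)(1 − 0.31) ÷ 780,000.
Cancelling (1 − t) and cross-multiplying: 780,000·(EBIT − 87,000) = 1,600,000·(EBIT − 844,000).
Solving, EBIT = (844,000·1,600,000 − 87,000·780,000) / (1,600,000 − 780,000) = 1,282,540,000,000 / 820,000 = 1,564,073.17.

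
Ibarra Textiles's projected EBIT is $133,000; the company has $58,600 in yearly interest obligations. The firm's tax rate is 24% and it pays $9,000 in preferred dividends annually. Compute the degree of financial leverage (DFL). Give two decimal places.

Annual interest charges come to $58,600.00.
Preferred dividends grossed up pre-tax: $9,000 / (1 − 0.24) = $11,842.11.
DFL = EBIT ÷ [EBIT − I − D_p/(1−t)] = $133,000 ÷ [$133,000 − $58,600.00 − $11,842.11] = $133,000 ÷ $62,557.89 = 2.1260.

2.13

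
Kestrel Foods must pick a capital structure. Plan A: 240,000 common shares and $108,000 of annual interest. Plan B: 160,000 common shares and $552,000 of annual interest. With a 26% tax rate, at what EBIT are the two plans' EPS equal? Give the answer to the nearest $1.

Set EPS_A = EPS_B: (EBIT − $108,000)(1 − 0.26) ÷ 240,000 = (EBIT − $552,000)(1 − 0.26) ÷ 160,000.
Cancelling (1 − t) and cross-multiplying: 160,000·(EBIT − 108,000) = 240,000·(EBIT − 552,000).
Solving, EBIT = (552,000·240,000 − 108,000·160,000) / (240,000 − 160,000) = 115,200,000,000 / 80,000 = 1,440,000.00.

$1,440,000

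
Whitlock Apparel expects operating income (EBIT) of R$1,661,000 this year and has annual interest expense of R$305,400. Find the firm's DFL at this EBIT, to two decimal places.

1.23

Interest = R$305,400.00.
Degree of financial leverage = EBIT / (EBIT − interest) = R$1,661,000 / R$1,355,600.00 = 1.2253.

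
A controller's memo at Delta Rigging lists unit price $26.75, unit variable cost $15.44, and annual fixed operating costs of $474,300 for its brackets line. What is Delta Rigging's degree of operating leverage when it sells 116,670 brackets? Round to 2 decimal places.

At 116,670 units, contribution = 116,670 × $11.31 = $1,319,537.70.
Operating income = contribution − fixed costs = $1,319,537.70 − $474,300 = $845,237.70.
So DOL = total CM / EBIT = $1,319,537.70 / $845,237.70 = 1.5611.

1.56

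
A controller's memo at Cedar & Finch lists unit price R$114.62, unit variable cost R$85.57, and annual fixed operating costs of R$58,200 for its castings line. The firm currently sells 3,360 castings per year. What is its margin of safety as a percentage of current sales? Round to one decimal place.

Each unit contributes R$114.62 − R$85.57 = R$29.05. Break-even units = R$58,200 ÷ R$29.05 = 2,003.44; break-even revenue = 2,003.44 × R$114.62 = R$229,634.56.
Current sales = 3,360 × R$114.62 = R$385,123.20.
Margin of safety = (R$385,123.20 − R$229,634.56) ÷ R$385,123.20 = 40.4%.

40.4%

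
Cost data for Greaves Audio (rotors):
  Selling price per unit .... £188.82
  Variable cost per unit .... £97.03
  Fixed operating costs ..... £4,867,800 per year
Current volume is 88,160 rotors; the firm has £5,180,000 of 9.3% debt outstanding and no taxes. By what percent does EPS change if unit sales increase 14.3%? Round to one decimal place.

At 88,160 units, contribution = 88,160 × £91.79 = £8,092,206.40.
Subtracting fixed costs: EBIT = £8,092,206.40 − £4,867,800 = £3,224,406.40.
Interest = £481,740.00, so EBIT − I = £2,742,666.40.
Degree of combined leverage = contribution ÷ (EBIT − I) = £8,092,206.40 ÷ £2,742,666.40 = 2.9505.
%ΔEPS = DCL × %ΔSales = 2.9505 × +14.3% = +42.2%.

+42.2%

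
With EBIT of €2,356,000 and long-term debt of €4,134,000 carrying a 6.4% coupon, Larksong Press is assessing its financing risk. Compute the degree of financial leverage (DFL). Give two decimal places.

Annual interest charges come to €264,576.00.
Degree of financial leverage = EBIT / (EBIT − interest) = €2,356,000 / €2,091,424.00 = 1.1265.

1.13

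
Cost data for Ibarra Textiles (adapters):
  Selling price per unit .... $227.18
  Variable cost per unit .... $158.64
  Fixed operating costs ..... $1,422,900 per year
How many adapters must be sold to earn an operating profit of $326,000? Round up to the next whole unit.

Each unit contributes $227.18 − $158.64 = $68.54.
Units = (FC + target) / CM = ($1,422,900 + $326,000) / $68.54 = 25,516.49, so 25,517 adapters.

25,517 adapters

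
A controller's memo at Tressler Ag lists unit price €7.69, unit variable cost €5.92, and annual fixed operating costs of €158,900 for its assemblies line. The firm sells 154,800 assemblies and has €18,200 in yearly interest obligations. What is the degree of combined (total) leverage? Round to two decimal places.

2.83

At 154,800 units, contribution = 154,800 × €1.77 = €273,996.00.
EBIT = €273,996.00 − €158,900 = €115,096.00. Interest = €18,200.00, so EBIT − I = €96,896.00.
Degree of total leverage = total CM / (EBIT − interest) = €273,996.00 / €96,896.00 = 2.8277.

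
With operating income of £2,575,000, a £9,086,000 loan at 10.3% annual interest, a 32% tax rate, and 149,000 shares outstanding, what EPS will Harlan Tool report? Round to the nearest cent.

£7.48

Interest = £935,858.00, so EBT = £2,575,000 − £935,858.00 = £1,639,142.00.
After tax at 32%: net income = £1,639,142.00 × 0.68 = £1,114,616.56.
EPS = £1,114,616.56 ÷ 149,000 = £7.48.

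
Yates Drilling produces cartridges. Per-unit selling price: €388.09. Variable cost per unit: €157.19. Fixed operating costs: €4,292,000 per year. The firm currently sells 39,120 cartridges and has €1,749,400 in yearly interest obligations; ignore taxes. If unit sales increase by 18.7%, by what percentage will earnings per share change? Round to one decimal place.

+56.5%

Contribution at this volume is 39,120 × €230.90 = €9,032,808.00.
Subtracting fixed costs: EBIT = €9,032,808.00 − €4,292,000 = €4,740,808.00.
Interest = €1,749,400.00, so EBIT − I = €2,991,408.00.
Degree of combined leverage = contribution ÷ (EBIT − I) = €9,032,808.00 ÷ €2,991,408.00 = 3.0196.
EPS therefore changes by 3.0196 × (+18.7%) = +56.5%.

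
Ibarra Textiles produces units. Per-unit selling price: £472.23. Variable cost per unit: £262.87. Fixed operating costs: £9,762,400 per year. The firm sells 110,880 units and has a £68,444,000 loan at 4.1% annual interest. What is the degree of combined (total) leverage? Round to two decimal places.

2.18

Total contribution margin = 110,880 × £209.36 = £23,213,836.80.
Operating income = contribution − fixed costs = £23,213,836.80 − £9,762,400 = £13,451,436.80. Interest = £2,806,204.00.
DOL = £23,213,836.80 ÷ £13,451,436.80 = 1.7258; DFL = £13,451,436.80 ÷ £10,645,232.80 = 1.2636.
DCL = DOL × DFL = 1.7258 × 1.2636 = 2.1807.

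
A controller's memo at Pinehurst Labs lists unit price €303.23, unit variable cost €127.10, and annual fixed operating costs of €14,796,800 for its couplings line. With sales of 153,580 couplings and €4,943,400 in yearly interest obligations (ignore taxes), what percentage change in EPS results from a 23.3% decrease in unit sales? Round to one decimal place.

Contribution at this volume is 153,580 × €176.13 = €27,050,045.40.
EBIT = €27,050,045.40 − €14,796,800 = €12,253,245.40.
Interest = €4,943,400.00, so EBIT − I = €7,309,845.40.
DCL = total CM / (EBIT − I) = €27,050,045.40 / €7,309,845.40 = 3.7005.
EPS therefore changes by 3.7005 × (-23.3%) = -86.2%.

-86.2%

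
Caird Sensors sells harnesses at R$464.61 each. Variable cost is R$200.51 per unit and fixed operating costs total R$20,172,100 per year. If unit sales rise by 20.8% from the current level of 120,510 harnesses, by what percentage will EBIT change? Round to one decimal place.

+56.8%

At 120,510 units, contribution = 120,510 × R$264.10 = R$31,826,691.00.
Subtracting fixed costs: EBIT = R$31,826,691.00 − R$20,172,100 = R$11,654,591.00.
Degree of operating leverage = R$31,826,691.00 / R$11,654,591.00 = 2.7308.
So EBIT moves 2.7308 × (+20.8%) = +56.8%.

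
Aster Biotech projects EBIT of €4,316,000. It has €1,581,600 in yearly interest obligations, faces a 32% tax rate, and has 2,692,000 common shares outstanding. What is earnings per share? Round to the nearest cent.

Pre-tax income = €4,316,000 − €1,581,600.00 = €2,734,400.00.
After tax at 32%: net income = €2,734,400.00 × 0.68 = €1,859,392.00.
EPS = €1,859,392.00 ÷ 2,692,000 = €0.69.

€0.69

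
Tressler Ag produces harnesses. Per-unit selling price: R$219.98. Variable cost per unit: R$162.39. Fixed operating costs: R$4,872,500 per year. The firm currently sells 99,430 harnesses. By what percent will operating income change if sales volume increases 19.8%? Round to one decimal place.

+132.8%

At 99,430 units, contribution = 99,430 × R$57.59 = R$5,726,173.70.
EBIT = R$5,726,173.70 − R$4,872,500 = R$853,673.70.
DOL = contribution ÷ EBIT = R$5,726,173.70 ÷ R$853,673.70 = 6.7077.
Operating income changes by 6.7077 × +19.8% = +132.8%.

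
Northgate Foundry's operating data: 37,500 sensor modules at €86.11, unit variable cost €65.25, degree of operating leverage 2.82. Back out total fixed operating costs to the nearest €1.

€504,856

At 37,500 units, contribution = 37,500 × €20.86 = €782,250.00.
DOL = contribution / EBIT, so EBIT = €782,250.00 / 2.82 = €277,393.62.
Fixed costs = CM − EBIT = €782,250.00 − €277,393.62 = €504,856.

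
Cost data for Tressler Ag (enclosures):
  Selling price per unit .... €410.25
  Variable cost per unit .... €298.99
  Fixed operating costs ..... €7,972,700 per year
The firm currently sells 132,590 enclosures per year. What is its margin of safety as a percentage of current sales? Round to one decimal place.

46.0%

Each unit contributes €410.25 − €298.99 = €111.26. Break-even units = €7,972,700 ÷ €111.26 = 71,658.28; break-even revenue = 71,658.28 × €410.25 = €29,397,808.51.
Current sales = 132,590 × €410.25 = €54,395,047.50.
Margin of safety = (€54,395,047.50 − €29,397,808.51) ÷ €54,395,047.50 = 46.0%.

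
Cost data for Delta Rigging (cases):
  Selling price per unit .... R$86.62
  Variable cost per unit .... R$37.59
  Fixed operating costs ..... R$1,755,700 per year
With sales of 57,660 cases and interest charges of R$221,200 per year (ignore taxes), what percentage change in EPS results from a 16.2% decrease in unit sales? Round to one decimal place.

Contribution at this volume is 57,660 × R$49.03 = R$2,827,069.80.
Subtracting fixed costs: EBIT = R$2,827,069.80 − R$1,755,700 = R$1,071,369.80.
After interest of R$221,200.00, pre-tax earnings = R$850,169.80.
Degree of combined leverage = contribution ÷ (EBIT − I) = R$2,827,069.80 ÷ R$850,169.80 = 3.3253.
EPS therefore changes by 3.3253 × (-16.2%) = -53.9%.

-53.9%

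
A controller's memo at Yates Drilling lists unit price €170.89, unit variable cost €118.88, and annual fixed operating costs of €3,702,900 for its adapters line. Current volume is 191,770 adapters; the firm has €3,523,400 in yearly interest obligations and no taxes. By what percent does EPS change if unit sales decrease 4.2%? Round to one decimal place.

Contribution at this volume is 191,770 × €52.01 = €9,973,957.70.
Subtracting fixed costs: EBIT = €9,973,957.70 − €3,702,900 = €6,271,057.70.
Interest = €3,523,400.00, so EBIT − I = €2,747,657.70.
DCL = total CM / (EBIT − I) = €9,973,957.70 / €2,747,657.70 = 3.6300.
EPS therefore changes by 3.6300 × (-4.2%) = -15.2%.

-15.2%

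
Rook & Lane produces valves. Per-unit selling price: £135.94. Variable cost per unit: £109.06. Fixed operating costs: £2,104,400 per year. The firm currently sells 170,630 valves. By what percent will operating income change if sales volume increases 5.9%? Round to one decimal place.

At 170,630 units, contribution = 170,630 × £26.88 = £4,586,534.40.
Operating income = contribution − fixed costs = £4,586,534.40 − £2,104,400 = £2,482,134.40.
DOL = contribution ÷ EBIT = £4,586,534.40 ÷ £2,482,134.40 = 1.8478.
%ΔEBIT = DOL × %ΔSales = 1.8478 × +5.9% = +10.9%.

+10.9%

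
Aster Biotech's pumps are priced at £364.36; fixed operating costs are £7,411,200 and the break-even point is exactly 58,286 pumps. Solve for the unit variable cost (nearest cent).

£237.21

At break-even, FC = Q × (P − VC), so P − VC = £7,411,200 ÷ 58,286 = £127.1523.
Hence VC = price − CM = £364.36 − £127.1523 = £237.21.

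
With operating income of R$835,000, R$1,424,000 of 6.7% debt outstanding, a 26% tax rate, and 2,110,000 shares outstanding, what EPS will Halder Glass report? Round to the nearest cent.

R$0.26

Pre-tax income = R$835,000 − R$95,408.00 = R$739,592.00.
After tax at 26%: net income = R$739,592.00 × 0.74 = R$547,298.08.
EPS = R$547,298.08 ÷ 2,110,000 = R$0.26.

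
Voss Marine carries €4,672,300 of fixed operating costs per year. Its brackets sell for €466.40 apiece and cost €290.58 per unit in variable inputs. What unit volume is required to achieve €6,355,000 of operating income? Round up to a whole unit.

Contribution margin per unit = €466.40 − €290.58 = €175.82.
Units = (FC + target) / CM = (€4,672,300 + €6,355,000) / €175.82 = 62,719.26, so 62,720 brackets.

62,720 brackets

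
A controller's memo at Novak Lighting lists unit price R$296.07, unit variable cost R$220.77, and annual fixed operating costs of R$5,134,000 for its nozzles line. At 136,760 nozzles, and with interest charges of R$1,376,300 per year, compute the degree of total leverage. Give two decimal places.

Total contribution margin = 136,760 × R$75.30 = R$10,298,028.00.
EBIT = R$10,298,028.00 − R$5,134,000 = R$5,164,028.00. Interest = R$1,376,300.00, so EBIT − I = R$3,787,728.00.
DCL = contribution ÷ (EBIT − I) = R$10,298,028.00 ÷ R$3,787,728.00 = 2.7188.

2.72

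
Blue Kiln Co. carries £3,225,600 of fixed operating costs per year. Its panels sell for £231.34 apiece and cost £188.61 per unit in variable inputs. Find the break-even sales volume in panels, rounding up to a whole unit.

75,488 panels

Contribution margin per unit = £231.34 − £188.61 = £42.73.
Units to break even: £3,225,600 ÷ £42.73 = 75,487.95, rounded up to 75,488.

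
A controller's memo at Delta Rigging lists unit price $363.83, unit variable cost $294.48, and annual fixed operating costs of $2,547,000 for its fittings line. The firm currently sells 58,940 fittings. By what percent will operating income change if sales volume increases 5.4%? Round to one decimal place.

Total contribution margin = 58,940 × $69.35 = $4,087,489.00.
Operating income = contribution − fixed costs = $4,087,489.00 − $2,547,000 = $1,540,489.00.
Degree of operating leverage = $4,087,489.00 / $1,540,489.00 = 2.6534.
%ΔEBIT = DOL × %ΔSales = 2.6534 × +5.4% = +14.3%.

+14.3%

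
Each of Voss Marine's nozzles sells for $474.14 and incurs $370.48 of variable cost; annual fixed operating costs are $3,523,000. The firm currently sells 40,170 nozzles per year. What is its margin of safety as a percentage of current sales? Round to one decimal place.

Contribution margin per unit = $474.14 − $370.48 = $103.66. Break-even units = $3,523,000 ÷ $103.66 = 33,986.11; break-even revenue = 33,986.11 × $474.14 = $16,114,173.45.
Actual sales revenue = 40,170 × $474.14 = $19,046,203.80.
Margin of safety = ($19,046,203.80 − $16,114,173.45) ÷ $19,046,203.80 = 15.4%.

15.4%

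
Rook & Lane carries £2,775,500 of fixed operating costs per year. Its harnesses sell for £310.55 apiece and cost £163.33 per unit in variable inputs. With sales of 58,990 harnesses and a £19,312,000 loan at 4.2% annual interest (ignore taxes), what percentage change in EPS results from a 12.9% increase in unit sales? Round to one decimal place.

Total contribution margin = 58,990 × £147.22 = £8,684,507.80.
Subtracting fixed costs: EBIT = £8,684,507.80 − £2,775,500 = £5,909,007.80.
Interest = £811,104.00, so EBIT − I = £5,097,903.80.
DCL = total CM / (EBIT − I) = £8,684,507.80 / £5,097,903.80 = 1.7035.
%ΔEPS = DCL × %ΔSales = 1.7035 × +12.9% = +22.0%.

+22.0%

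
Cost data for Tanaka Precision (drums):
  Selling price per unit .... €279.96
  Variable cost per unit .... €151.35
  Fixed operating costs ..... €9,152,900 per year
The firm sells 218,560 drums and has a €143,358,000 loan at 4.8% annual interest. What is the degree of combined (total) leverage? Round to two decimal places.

Contribution at this volume is 218,560 × €128.61 = €28,109,001.60.
EBIT = €28,109,001.60 − €9,152,900 = €18,956,101.60. Interest = €6,881,184.00.
DOL = €28,109,001.60 ÷ €18,956,101.60 = 1.4828; DFL = €18,956,101.60 ÷ €12,074,917.60 = 1.5699.
DCL = DOL × DFL = 1.4828 × 1.5699 = 2.3278.

2.33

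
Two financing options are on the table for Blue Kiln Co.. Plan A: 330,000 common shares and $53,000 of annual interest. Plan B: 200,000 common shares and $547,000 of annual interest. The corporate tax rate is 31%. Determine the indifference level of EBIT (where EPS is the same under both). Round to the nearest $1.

At indifference, (EBIT − 53,000)(1 − t)/330,000 = (EBIT − 547,000)(1 − t)/200,000.
Cancelling (1 − t) and cross-multiplying: 200,000·(EBIT − 53,000) = 330,000·(EBIT − 547,000).
Solving, EBIT = (547,000·330,000 − 53,000·200,000) / (330,000 − 200,000) = 169,910,000,000 / 130,000 = 1,307,000.00.

$1,307,000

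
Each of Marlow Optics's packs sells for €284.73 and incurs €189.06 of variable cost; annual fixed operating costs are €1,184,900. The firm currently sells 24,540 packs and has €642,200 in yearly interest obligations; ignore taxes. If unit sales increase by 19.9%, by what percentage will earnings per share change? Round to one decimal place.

+89.7%

Total contribution margin = 24,540 × €95.67 = €2,347,741.80.
Operating income = contribution − fixed costs = €2,347,741.80 − €1,184,900 = €1,162,841.80.
After interest of €642,200.00, pre-tax earnings = €520,641.80.
Degree of combined leverage = contribution ÷ (EBIT − I) = €2,347,741.80 ÷ €520,641.80 = 4.5093.
%ΔEPS = DCL × %ΔSales = 4.5093 × +19.9% = +89.7%.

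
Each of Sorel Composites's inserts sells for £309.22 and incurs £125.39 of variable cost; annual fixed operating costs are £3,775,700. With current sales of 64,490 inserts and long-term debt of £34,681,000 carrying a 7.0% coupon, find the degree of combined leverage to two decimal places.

Total contribution margin = 64,490 × £183.83 = £11,855,196.70.
EBIT = £11,855,196.70 − £3,775,700 = £8,079,496.70. Interest = £2,427,670.00, so EBIT − I = £5,651,826.70.
DCL = contribution ÷ (EBIT − I) = £11,855,196.70 ÷ £5,651,826.70 = 2.0976.

2.10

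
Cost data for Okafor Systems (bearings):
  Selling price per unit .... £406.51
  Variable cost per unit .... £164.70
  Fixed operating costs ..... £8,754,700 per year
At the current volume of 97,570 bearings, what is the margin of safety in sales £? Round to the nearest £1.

£24,945,538

Each unit contributes £406.51 − £164.70 = £241.81. Break-even units = £8,754,700 ÷ £241.81 = 36,204.87; break-even revenue = 36,204.87 × £406.51 = £14,717,642.35.
Current sales = 97,570 × £406.51 = £39,663,180.70.
Margin of safety = £39,663,180.70 − £14,717,642.35 = £24,945,538.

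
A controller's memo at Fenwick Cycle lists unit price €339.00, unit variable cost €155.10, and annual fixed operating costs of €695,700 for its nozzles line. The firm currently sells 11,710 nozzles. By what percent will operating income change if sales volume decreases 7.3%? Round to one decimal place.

At 11,710 units, contribution = 11,710 × €183.90 = €2,153,469.00.
Operating income = contribution − fixed costs = €2,153,469.00 − €695,700 = €1,457,769.00.
Degree of operating leverage = €2,153,469.00 / €1,457,769.00 = 1.4772.
Operating income changes by 1.4772 × -7.3% = -10.8%.

-10.8%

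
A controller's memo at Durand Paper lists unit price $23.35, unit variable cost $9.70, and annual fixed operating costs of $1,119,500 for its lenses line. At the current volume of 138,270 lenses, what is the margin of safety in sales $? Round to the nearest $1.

Unit CM = price − variable cost = $23.35 − $9.70 = $13.65. Break-even units = $1,119,500 ÷ $13.65 = 82,014.65; break-even revenue = 82,014.65 × $23.35 = $1,915,042.12.
Current sales = 138,270 × $23.35 = $3,228,604.50.
Margin of safety = $3,228,604.50 − $1,915,042.12 = $1,313,562.

$1,313,562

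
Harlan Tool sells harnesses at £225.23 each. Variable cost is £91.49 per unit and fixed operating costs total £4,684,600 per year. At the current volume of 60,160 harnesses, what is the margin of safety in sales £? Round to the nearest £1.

Contribution margin per unit = £225.23 − £91.49 = £133.74. Break-even units = £4,684,600 ÷ £133.74 = 35,027.67; break-even revenue = 35,027.67 × £225.23 = £7,889,281.13.
Current sales = 60,160 × £225.23 = £13,549,836.80.
Margin of safety = £13,549,836.80 − £7,889,281.13 = £5,660,556.

£5,660,556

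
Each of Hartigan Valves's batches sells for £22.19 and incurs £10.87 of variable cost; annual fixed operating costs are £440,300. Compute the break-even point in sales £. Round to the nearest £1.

Contribution margin per unit = £22.19 − £10.87 = £11.32, a CM ratio of £11.32 ÷ £22.19 = 0.5101.
Break-even sales = FC ÷ CM ratio = £440,300 × £22.19 / £11.32 = £863,097.

£863,097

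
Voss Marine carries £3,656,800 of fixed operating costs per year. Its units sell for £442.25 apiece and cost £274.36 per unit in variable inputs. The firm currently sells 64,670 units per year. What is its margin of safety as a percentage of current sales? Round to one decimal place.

Contribution margin per unit = £442.25 − £274.36 = £167.89. Break-even units = £3,656,800 ÷ £167.89 = 21,780.93; break-even revenue = 21,780.93 × £442.25 = £9,632,615.40.
Actual sales revenue = 64,670 × £442.25 = £28,600,307.50.
Margin of safety = (£28,600,307.50 − £9,632,615.40) ÷ £28,600,307.50 = 66.3%.

66.3%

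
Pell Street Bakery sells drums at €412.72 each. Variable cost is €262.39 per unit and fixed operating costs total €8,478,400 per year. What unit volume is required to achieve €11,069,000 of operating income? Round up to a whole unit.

Contribution margin per unit = €412.72 − €262.39 = €150.33.
Units = (FC + target) / CM = (€8,478,400 + €11,069,000) / €150.33 = 130,029.93, so 130,030 drums.

130,030 drums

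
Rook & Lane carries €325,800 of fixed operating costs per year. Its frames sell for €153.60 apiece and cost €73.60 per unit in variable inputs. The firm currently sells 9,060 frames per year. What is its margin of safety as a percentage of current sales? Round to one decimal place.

Contribution margin per unit = €153.60 − €73.60 = €80.00. Break-even units = €325,800 ÷ €80.00 = 4,072.50; break-even revenue = 4,072.50 × €153.60 = €625,536.00.
Actual sales revenue = 9,060 × €153.60 = €1,391,616.00.
Margin of safety = (€1,391,616.00 − €625,536.00) ÷ €1,391,616.00 = 55.0%.

55.0%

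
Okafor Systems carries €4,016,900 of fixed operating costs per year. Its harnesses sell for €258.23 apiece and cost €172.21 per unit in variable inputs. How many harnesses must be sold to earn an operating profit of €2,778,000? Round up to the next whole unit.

Each unit contributes €258.23 − €172.21 = €86.02.
Need Q such that Q × €86.02 − €4,016,900 = €2,778,000, i.e. Q = €6,794,900 / €86.02 = 78,992.09 → 78,993.

78,993 harnesses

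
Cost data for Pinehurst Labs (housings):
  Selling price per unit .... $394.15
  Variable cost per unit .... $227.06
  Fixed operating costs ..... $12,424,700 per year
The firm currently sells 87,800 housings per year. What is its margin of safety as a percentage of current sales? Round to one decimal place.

15.3%

Unit CM = price − variable cost = $394.15 − $227.06 = $167.09. Break-even units = $12,424,700 ÷ $167.09 = 74,359.33; break-even revenue = 74,359.33 × $394.15 = $29,308,728.86.
Actual sales revenue = 87,800 × $394.15 = $34,606,370.00.
Margin of safety = ($34,606,370.00 − $29,308,728.86) ÷ $34,606,370.00 = 15.3%.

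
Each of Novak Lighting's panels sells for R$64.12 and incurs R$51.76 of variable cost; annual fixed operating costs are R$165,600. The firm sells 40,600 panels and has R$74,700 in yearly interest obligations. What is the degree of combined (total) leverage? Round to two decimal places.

Total contribution margin = 40,600 × R$12.36 = R$501,816.00.
Subtracting fixed costs: EBIT = R$501,816.00 − R$165,600 = R$336,216.00. Interest = R$74,700.00.
DOL = R$501,816.00 ÷ R$336,216.00 = 1.4925; DFL = R$336,216.00 ÷ R$261,516.00 = 1.2856.
Combined leverage = 1.4925 × 1.2856 = 1.9188.

1.92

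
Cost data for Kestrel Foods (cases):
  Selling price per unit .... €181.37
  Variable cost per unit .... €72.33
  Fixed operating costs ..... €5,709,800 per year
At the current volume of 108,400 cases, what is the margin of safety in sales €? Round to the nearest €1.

Contribution margin per unit = €181.37 − €72.33 = €109.04. Break-even units = €5,709,800 ÷ €109.04 = 52,364.27; break-even revenue = 52,364.27 × €181.37 = €9,497,307.65.
Current sales = 108,400 × €181.37 = €19,660,508.00.
Margin of safety = €19,660,508.00 − €9,497,307.65 = €10,163,200.

€10,163,200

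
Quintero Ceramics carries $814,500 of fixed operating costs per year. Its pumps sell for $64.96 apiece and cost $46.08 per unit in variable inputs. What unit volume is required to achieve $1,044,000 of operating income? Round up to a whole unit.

98,438 pumps

Contribution margin per unit = $64.96 − $46.08 = $18.88.
Need Q such that Q × $18.88 − $814,500 = $1,044,000, i.e. Q = $1,858,500 / $18.88 = 98,437.50 → 98,438.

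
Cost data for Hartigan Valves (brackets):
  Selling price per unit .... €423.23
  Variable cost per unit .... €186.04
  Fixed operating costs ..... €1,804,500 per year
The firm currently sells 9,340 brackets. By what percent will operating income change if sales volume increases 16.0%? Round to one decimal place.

Total contribution margin = 9,340 × €237.19 = €2,215,354.60.
Operating income = contribution − fixed costs = €2,215,354.60 − €1,804,500 = €410,854.60.
DOL = contribution ÷ EBIT = €2,215,354.60 ÷ €410,854.60 = 5.3921.
Operating income changes by 5.3921 × +16.0% = +86.3%.

+86.3%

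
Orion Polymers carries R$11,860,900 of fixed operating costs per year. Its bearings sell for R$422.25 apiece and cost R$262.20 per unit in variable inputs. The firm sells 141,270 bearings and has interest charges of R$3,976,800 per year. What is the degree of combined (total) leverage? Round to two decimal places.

At 141,270 units, contribution = 141,270 × R$160.05 = R$22,610,263.50.
Operating income = contribution − fixed costs = R$22,610,263.50 − R$11,860,900 = R$10,749,363.50. Interest = R$3,976,800.00, so EBIT − I = R$6,772,563.50.
DCL = contribution ÷ (EBIT − I) = R$22,610,263.50 ÷ R$6,772,563.50 = 3.3385.

3.34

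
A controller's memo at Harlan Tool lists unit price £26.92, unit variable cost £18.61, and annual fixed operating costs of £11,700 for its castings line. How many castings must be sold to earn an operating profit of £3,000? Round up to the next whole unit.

1,769 castings

Contribution margin per unit = £26.92 − £18.61 = £8.31.
Units = (FC + target) / CM = (£11,700 + £3,000) / £8.31 = 1,768.95, so 1,769 castings.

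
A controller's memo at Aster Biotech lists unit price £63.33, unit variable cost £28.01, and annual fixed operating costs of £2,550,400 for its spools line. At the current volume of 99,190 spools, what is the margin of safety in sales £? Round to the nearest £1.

Each unit contributes £63.33 − £28.01 = £35.32. Break-even units = £2,550,400 ÷ £35.32 = 72,208.38; break-even revenue = 72,208.38 × £63.33 = £4,572,956.74.
Current sales = 99,190 × £63.33 = £6,281,702.70.
Margin of safety = £6,281,702.70 − £4,572,956.74 = £1,708,746.

£1,708,746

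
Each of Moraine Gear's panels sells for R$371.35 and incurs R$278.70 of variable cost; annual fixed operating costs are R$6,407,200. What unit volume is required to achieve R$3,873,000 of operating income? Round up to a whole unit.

Each unit contributes R$371.35 − R$278.70 = R$92.65.
Required volume = (fixed costs + target profit) ÷ CM = (R$6,407,200 + R$3,873,000) ÷ R$92.65 = 110,957.37, so 110,958 panels.

110,958 panels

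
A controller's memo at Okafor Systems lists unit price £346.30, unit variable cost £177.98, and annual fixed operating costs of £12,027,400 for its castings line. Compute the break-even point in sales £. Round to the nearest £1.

£24,745,061

CM per unit = £346.30 − £177.98 = £168.32; CM ratio = £168.32 / £346.30 = 0.4861.
Break-even sales = FC ÷ CM ratio = £12,027,400 × £346.30 / £168.32 = £24,745,061.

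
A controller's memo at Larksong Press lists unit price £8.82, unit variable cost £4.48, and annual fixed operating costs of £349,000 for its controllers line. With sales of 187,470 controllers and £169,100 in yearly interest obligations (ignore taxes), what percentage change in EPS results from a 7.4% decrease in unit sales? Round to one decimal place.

Contribution at this volume is 187,470 × £4.34 = £813,619.80.
Operating income = contribution − fixed costs = £813,619.80 − £349,000 = £464,619.80.
After interest of £169,100.00, pre-tax earnings = £295,519.80.
Degree of combined leverage = contribution ÷ (EBIT − I) = £813,619.80 ÷ £295,519.80 = 2.7532.
%ΔEPS = DCL × %ΔSales = 2.7532 × -7.4% = -20.4%.

-20.4%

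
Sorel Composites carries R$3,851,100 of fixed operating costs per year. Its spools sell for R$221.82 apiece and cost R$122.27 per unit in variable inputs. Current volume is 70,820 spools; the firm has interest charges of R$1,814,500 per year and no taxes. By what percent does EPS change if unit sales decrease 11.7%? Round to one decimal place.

At 70,820 units, contribution = 70,820 × R$99.55 = R$7,050,131.00.
EBIT = R$7,050,131.00 − R$3,851,100 = R$3,199,031.00.
Interest = R$1,814,500.00, so EBIT − I = R$1,384,531.00.
DCL = total CM / (EBIT − I) = R$7,050,131.00 / R$1,384,531.00 = 5.0921.
%ΔEPS = DCL × %ΔSales = 5.0921 × -11.7% = -59.6%.

-59.6%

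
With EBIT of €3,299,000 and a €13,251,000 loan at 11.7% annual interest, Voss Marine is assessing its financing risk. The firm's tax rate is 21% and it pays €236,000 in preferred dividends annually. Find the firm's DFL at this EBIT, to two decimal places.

2.28

Annual interest charges come to €1,550,367.00.
Preferred dividends grossed up pre-tax: €236,000 / (1 − 0.21) = €298,734.18.
DFL = EBIT ÷ [EBIT − I − D_p/(1−t)] = €3,299,000 ÷ [€3,299,000 − €1,550,367.00 − €298,734.18] = €3,299,000 ÷ €1,449,898.82 = 2.2753.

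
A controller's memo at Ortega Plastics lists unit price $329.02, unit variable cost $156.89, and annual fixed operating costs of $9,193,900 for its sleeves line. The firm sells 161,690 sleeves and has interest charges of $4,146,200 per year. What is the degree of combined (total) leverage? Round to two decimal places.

1.92

At 161,690 units, contribution = 161,690 × $172.13 = $27,831,699.70.
EBIT = $27,831,699.70 − $9,193,900 = $18,637,799.70. Interest = $4,146,200.00.
DOL = $27,831,699.70 ÷ $18,637,799.70 = 1.4933; DFL = $18,637,799.70 ÷ $14,491,599.70 = 1.2861.
Combined leverage = 1.4933 × 1.2861 = 1.9205.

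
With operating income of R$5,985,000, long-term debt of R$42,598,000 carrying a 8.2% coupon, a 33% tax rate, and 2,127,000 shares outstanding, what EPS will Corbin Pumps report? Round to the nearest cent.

R$0.78

Interest = R$3,493,036.00, so EBT = R$5,985,000 − R$3,493,036.00 = R$2,491,964.00.
After tax at 33%: net income = R$2,491,964.00 × 0.67 = R$1,669,615.88.
Per share: R$1,669,615.88 / 2,127,000 shares = R$0.78.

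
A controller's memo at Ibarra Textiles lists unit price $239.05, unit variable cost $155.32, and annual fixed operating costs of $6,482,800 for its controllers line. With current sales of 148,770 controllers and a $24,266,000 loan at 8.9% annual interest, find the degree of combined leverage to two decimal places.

At 148,770 units, contribution = 148,770 × $83.73 = $12,456,512.10.
EBIT = $12,456,512.10 − $6,482,800 = $5,973,712.10. Interest = $2,159,674.00.
DOL = $12,456,512.10 ÷ $5,973,712.10 = 2.0852; DFL = $5,973,712.10 ÷ $3,814,038.10 = 1.5662.
Combined leverage = 2.0852 × 1.5662 = 3.2658.

3.27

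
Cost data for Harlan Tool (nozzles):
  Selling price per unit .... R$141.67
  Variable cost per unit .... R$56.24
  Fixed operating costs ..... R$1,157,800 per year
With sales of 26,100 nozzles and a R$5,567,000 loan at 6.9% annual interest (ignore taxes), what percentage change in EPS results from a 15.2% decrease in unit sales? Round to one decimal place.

-49.3%

Total contribution margin = 26,100 × R$85.43 = R$2,229,723.00.
EBIT = R$2,229,723.00 − R$1,157,800 = R$1,071,923.00.
Interest = R$384,123.00, so EBIT − I = R$687,800.00.
Degree of combined leverage = contribution ÷ (EBIT − I) = R$2,229,723.00 ÷ R$687,800.00 = 3.2418.
EPS therefore changes by 3.2418 × (-15.2%) = -49.3%.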